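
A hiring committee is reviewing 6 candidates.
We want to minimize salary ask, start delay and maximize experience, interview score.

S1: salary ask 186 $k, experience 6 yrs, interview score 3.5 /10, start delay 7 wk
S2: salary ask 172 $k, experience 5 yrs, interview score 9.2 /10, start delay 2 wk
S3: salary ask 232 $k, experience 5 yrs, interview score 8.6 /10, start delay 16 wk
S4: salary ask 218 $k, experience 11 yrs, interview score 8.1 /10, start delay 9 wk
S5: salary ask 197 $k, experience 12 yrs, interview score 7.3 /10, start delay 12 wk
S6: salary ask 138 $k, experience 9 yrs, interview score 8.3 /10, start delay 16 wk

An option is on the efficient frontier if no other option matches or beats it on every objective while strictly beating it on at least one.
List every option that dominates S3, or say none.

S2: salary ask 172≤232, experience 5≥5, interview score 9.2≥8.6, start delay 2≤16 — dominates S3.
Others (S1, S4, S5, S6) are each worse than S3 on at least one objective.

S2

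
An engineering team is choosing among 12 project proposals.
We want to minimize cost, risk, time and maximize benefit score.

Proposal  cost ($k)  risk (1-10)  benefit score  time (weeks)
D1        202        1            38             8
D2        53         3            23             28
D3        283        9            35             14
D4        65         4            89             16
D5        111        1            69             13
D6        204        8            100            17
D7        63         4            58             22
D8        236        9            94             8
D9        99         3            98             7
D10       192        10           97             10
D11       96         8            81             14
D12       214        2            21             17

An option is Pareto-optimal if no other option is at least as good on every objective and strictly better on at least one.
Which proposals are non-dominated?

D1, D2, D4, D5, D6, D7, D9, D11

D1: not dominated.
D2: not dominated (best cost).
D3: dominated by D1 (cost 202≤283, risk 1≤9, benefit score 38≥35, time 8≤14).
D4: not dominated.
D5: not dominated.
D6: not dominated (best benefit score).
D7: not dominated.
D8: dominated by D9 (cost 99≤236, risk 3≤9, benefit score 98≥94, time 7≤8).
D9: not dominated (best time).
D10: dominated by D9 (cost 99≤192, risk 3≤10, benefit score 98≥97, time 7≤10).
D11: not dominated.
D12: dominated by D1 (cost 202≤214, risk 1≤2, benefit score 38≥21, time 8≤17).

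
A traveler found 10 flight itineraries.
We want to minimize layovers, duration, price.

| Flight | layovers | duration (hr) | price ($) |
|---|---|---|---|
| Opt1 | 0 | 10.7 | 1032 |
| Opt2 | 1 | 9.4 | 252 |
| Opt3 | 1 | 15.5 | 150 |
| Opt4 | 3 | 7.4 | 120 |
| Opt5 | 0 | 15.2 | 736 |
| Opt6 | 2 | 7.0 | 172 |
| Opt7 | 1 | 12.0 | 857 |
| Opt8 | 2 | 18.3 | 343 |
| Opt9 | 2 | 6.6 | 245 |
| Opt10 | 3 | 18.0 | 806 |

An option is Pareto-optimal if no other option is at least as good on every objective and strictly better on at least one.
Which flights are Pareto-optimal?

Opt1: not dominated.
Opt2: not dominated.
Opt3: not dominated.
Opt4: not dominated (best price).
Opt5: not dominated.
Opt6: not dominated.
Opt7: dominated by Opt2 (layovers 1≤1, duration 9.4≤12.0, price 252≤857).
Opt8: dominated by Opt2 (layovers 1≤2, duration 9.4≤18.3, price 252≤343).
Opt9: not dominated (best duration).
Opt10: dominated by Opt2 (layovers 1≤3, duration 9.4≤18.0, price 252≤806).

Opt1, Opt2, Opt3, Opt4, Opt5, Opt6, Opt9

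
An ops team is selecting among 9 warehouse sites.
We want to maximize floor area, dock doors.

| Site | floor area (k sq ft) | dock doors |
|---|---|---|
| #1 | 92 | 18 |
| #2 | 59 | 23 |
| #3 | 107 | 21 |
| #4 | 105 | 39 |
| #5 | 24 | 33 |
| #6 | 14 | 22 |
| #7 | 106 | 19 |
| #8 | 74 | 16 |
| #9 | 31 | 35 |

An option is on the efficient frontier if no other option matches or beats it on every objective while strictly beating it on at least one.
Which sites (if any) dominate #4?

none

#1: worse on floor area (92 vs 105).
#2: worse on floor area (59 vs 105).
#3: worse on dock doors (21 vs 39).
#5: worse on floor area (24 vs 105).
#6: worse on floor area (14 vs 105).
#7: worse on dock doors (19 vs 39).
#8: worse on floor area (74 vs 105).
#9: worse on floor area (31 vs 105).
No option dominates #4.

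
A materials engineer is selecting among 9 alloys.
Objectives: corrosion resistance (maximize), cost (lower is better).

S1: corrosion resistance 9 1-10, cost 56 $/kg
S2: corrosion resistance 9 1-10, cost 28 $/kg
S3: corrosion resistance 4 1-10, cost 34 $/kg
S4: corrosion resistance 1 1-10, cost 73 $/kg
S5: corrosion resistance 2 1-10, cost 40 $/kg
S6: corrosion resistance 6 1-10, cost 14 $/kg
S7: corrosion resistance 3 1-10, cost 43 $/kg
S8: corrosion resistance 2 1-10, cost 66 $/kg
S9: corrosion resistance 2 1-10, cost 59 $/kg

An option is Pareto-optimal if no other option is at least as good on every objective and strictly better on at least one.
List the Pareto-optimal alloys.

S2, S6

S1: dominated by S2 (corrosion resistance 9≥9, cost 28≤56).
S2: not dominated.
S3: dominated by S2 (corrosion resistance 9≥4, cost 28≤34).
S4: dominated by S1 (corrosion resistance 9≥1, cost 56≤73).
S5: dominated by S2 (corrosion resistance 9≥2, cost 28≤40).
S6: not dominated (best cost).
S7: dominated by S2 (corrosion resistance 9≥3, cost 28≤43).
S8: dominated by S1 (corrosion resistance 9≥2, cost 56≤66).
S9: dominated by S1 (corrosion resistance 9≥2, cost 56≤59).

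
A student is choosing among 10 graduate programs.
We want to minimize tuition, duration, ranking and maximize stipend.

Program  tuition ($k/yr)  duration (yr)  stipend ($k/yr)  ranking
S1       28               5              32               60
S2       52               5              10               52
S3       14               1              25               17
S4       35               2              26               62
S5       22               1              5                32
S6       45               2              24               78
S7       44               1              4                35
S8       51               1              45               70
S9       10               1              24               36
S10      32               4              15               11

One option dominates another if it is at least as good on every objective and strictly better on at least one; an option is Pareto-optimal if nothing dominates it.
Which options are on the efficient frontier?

S1: not dominated.
S2: dominated by S3 (tuition 14≤52, duration 1≤5, stipend 25≥10, ranking 17≤52).
S3: not dominated.
S4: not dominated.
S5: dominated by S3 (tuition 14≤22, duration 1≤1, stipend 25≥5, ranking 17≤32).
S6: dominated by S3 (tuition 14≤45, duration 1≤2, stipend 25≥24, ranking 17≤78).
S7: dominated by S3 (tuition 14≤44, duration 1≤1, stipend 25≥4, ranking 17≤35).
S8: not dominated (best stipend).
S9: not dominated (best tuition).
S10: not dominated (best ranking).

S1, S3, S4, S8, S9, S10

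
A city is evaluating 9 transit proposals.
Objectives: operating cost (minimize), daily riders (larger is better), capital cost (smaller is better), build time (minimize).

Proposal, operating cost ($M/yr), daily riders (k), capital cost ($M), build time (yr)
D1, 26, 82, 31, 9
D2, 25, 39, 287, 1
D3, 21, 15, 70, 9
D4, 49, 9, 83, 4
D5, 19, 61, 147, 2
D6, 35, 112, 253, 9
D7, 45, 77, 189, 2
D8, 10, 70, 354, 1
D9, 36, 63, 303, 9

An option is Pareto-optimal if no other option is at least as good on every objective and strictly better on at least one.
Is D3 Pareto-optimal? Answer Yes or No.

Yes

D1: worse on operating cost (26 vs 21).
D2: worse on operating cost (25 vs 21).
D4: worse on operating cost (49 vs 21).
D5: worse on capital cost (147 vs 70).
D6: worse on operating cost (35 vs 21).
D7: worse on operating cost (45 vs 21).
D8: worse on capital cost (354 vs 70).
D9: worse on operating cost (36 vs 21).
No option is at least as good as D3 on every objective and strictly better on one.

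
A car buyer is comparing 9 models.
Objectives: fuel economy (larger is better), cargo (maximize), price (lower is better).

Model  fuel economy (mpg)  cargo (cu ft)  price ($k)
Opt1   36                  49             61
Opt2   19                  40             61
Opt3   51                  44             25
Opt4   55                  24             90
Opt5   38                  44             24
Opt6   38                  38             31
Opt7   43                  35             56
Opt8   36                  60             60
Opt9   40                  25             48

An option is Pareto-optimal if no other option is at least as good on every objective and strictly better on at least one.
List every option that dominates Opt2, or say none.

Opt1: fuel economy 36≥19, cargo 49≥40, price 61≤61 — dominates Opt2.
Opt3: fuel economy 51≥19, cargo 44≥40, price 25≤61 — dominates Opt2.
Opt5: fuel economy 38≥19, cargo 44≥40, price 24≤61 — dominates Opt2.
Opt8: fuel economy 36≥19, cargo 60≥40, price 60≤61 — dominates Opt2.
Others (Opt4, Opt6, Opt7, Opt9) are each worse than Opt2 on at least one objective.

Opt1, Opt3, Opt5, Opt8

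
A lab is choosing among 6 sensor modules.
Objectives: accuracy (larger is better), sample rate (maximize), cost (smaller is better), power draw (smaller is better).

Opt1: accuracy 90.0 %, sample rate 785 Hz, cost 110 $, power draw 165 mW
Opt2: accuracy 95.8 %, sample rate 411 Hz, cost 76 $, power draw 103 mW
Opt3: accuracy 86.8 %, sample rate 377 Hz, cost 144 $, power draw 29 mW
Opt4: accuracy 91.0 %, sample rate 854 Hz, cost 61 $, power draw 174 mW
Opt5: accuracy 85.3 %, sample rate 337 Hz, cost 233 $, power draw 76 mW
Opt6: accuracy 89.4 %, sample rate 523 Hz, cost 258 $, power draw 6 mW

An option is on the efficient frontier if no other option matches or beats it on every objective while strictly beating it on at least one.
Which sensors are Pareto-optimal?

Opt1, Opt2, Opt3, Opt4, Opt6

Opt1: not dominated.
Opt2: not dominated (best accuracy).
Opt3: not dominated.
Opt4: not dominated (best sample rate).
Opt5: dominated by Opt3 (accuracy 86.8≥85.3, sample rate 377≥337, cost 144≤233, power draw 29≤76).
Opt6: not dominated (best power draw).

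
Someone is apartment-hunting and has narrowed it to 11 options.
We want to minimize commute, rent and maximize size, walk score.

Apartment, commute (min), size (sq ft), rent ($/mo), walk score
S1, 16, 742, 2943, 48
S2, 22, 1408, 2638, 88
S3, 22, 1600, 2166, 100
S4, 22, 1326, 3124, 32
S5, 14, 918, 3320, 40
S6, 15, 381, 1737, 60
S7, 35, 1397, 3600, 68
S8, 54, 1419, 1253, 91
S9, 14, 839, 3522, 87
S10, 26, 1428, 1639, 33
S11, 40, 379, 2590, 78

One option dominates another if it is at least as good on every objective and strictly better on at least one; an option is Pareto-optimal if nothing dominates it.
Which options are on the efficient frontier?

S1, S3, S5, S6, S8, S9, S10

S1: not dominated.
S2: dominated by S3 (commute 22≤22, size 1600≥1408, rent 2166≤2638, walk score 100≥88).
S3: not dominated (best size).
S4: dominated by S2 (commute 22≤22, size 1408≥1326, rent 2638≤3124, walk score 88≥32).
S5: not dominated.
S6: not dominated.
S7: dominated by S2 (commute 22≤35, size 1408≥1397, rent 2638≤3600, walk score 88≥68).
S8: not dominated (best rent).
S9: not dominated.
S10: not dominated.
S11: dominated by S3 (commute 22≤40, size 1600≥379, rent 2166≤2590, walk score 100≥78).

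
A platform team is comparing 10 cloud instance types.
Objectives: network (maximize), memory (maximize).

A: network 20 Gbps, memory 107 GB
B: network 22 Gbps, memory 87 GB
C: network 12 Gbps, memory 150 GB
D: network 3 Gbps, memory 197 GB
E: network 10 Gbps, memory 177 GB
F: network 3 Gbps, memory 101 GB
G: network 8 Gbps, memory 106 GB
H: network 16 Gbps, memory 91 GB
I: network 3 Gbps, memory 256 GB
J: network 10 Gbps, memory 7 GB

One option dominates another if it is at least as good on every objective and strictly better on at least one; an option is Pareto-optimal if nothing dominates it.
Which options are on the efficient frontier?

A, B, C, E, I

A: not dominated.
B: not dominated (best network).
C: not dominated.
D: dominated by I (network 3≥3, memory 256≥197).
E: not dominated.
F: dominated by A (network 20≥3, memory 107≥101).
G: dominated by A (network 20≥8, memory 107≥106).
H: dominated by A (network 20≥16, memory 107≥91).
I: not dominated (best memory).
J: dominated by A (network 20≥10, memory 107≥7).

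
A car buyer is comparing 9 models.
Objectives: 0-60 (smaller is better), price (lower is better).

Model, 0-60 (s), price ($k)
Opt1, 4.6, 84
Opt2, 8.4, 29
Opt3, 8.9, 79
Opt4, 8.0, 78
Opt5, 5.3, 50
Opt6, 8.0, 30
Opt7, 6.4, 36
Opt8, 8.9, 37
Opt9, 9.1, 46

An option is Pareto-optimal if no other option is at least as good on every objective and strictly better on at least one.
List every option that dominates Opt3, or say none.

Opt2: 0-60 8.4≤8.9, price 29≤79 — dominates Opt3.
Opt4: 0-60 8.0≤8.9, price 78≤79 — dominates Opt3.
Opt5: 0-60 5.3≤8.9, price 50≤79 — dominates Opt3.
Opt6: 0-60 8.0≤8.9, price 30≤79 — dominates Opt3.
Opt7: 0-60 6.4≤8.9, price 36≤79 — dominates Opt3.
Opt8: 0-60 8.9≤8.9, price 37≤79 — dominates Opt3.
Others (Opt1, Opt9) are each worse than Opt3 on at least one objective.

Opt2, Opt4, Opt5, Opt6, Opt7, Opt8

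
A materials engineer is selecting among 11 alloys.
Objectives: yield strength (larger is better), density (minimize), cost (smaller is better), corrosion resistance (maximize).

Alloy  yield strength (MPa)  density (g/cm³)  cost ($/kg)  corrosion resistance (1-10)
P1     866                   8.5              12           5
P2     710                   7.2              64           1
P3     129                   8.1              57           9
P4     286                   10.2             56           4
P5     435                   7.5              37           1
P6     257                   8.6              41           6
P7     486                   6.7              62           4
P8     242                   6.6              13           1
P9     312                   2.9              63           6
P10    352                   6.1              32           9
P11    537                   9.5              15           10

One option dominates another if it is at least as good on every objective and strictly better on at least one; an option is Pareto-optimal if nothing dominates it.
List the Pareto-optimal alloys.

P1: not dominated (best yield strength).
P2: not dominated.
P3: dominated by P10 (yield strength 352≥129, density 6.1≤8.1, cost 32≤57, corrosion resistance 9≥9).
P4: dominated by P1 (yield strength 866≥286, density 8.5≤10.2, cost 12≤56, corrosion resistance 5≥4).
P5: not dominated.
P6: dominated by P10 (yield strength 352≥257, density 6.1≤8.6, cost 32≤41, corrosion resistance 9≥6).
P7: not dominated.
P8: not dominated.
P9: not dominated (best density).
P10: not dominated.
P11: not dominated (best corrosion resistance).

P1, P2, P5, P7, P8, P9, P10, P11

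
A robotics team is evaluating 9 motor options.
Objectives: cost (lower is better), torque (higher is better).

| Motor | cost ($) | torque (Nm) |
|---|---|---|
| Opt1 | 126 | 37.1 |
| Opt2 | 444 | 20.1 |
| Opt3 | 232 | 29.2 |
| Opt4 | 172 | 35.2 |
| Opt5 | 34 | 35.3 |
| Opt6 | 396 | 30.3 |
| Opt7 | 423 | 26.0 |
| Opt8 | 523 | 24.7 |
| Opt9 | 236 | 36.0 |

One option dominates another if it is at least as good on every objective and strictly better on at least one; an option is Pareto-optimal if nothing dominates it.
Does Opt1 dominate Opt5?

No

Opt1 vs Opt5: Opt1 is worse on cost (126 vs 34), so it does not dominate Opt5.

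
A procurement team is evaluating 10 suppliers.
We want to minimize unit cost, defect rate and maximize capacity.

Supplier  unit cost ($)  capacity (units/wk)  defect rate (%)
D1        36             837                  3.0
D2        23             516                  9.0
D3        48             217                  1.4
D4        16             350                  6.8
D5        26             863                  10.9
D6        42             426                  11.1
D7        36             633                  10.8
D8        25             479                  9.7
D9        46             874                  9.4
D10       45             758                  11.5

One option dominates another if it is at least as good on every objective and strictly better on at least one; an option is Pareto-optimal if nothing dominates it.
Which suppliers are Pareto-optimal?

D1, D2, D3, D4, D5, D9

D1: not dominated.
D2: not dominated.
D3: not dominated (best defect rate).
D4: not dominated (best unit cost).
D5: not dominated.
D6: dominated by D1 (unit cost 36≤42, capacity 837≥426, defect rate 3.0≤11.1).
D7: dominated by D1 (unit cost 36≤36, capacity 837≥633, defect rate 3.0≤10.8).
D8: dominated by D2 (unit cost 23≤25, capacity 516≥479, defect rate 9.0≤9.7).
D9: not dominated (best capacity).
D10: dominated by D1 (unit cost 36≤45, capacity 837≥758, defect rate 3.0≤11.5).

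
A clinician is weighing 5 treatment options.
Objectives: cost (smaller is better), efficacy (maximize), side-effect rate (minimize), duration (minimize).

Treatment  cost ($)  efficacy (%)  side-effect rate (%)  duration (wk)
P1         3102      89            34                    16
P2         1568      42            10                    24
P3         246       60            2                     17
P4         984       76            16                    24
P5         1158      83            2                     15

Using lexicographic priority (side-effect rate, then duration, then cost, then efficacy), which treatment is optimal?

P5

First minimize side-effect rate: best is 2, kept {P3, P5}.
Then minimize duration: best is 15, kept {P5}.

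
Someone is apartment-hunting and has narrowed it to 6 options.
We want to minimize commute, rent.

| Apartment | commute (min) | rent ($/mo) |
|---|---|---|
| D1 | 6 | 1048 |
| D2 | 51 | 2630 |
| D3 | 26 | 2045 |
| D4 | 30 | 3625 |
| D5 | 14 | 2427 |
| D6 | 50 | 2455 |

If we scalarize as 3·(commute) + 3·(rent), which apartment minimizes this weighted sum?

D1: 3·6 + 3·1048 = 3162
D2: 3·51 + 3·2630 = 8043
D3: 3·26 + 3·2045 = 6213
D4: 3·30 + 3·3625 = 10965
D5: 3·14 + 3·2427 = 7323
D6: 3·50 + 3·2455 = 7515
Lowest: D1 at 3162.

D1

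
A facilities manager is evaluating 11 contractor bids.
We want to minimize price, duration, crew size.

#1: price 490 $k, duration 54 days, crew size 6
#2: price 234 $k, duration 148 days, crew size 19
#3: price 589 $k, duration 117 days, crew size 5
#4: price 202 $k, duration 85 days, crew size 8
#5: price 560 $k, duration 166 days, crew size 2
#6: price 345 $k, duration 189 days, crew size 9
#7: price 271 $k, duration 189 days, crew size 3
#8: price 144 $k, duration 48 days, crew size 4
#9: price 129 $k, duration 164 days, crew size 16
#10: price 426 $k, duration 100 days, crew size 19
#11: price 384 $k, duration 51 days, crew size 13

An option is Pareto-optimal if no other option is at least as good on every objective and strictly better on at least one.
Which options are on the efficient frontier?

#5, #7, #8, #9

#1: dominated by #8 (price 144≤490, duration 48≤54, crew size 4≤6).
#2: dominated by #4 (price 202≤234, duration 85≤148, crew size 8≤19).
#3: dominated by #8 (price 144≤589, duration 48≤117, crew size 4≤5).
#4: dominated by #8 (price 144≤202, duration 48≤85, crew size 4≤8).
#5: not dominated (best crew size).
#6: dominated by #4 (price 202≤345, duration 85≤189, crew size 8≤9).
#7: not dominated.
#8: not dominated (best duration).
#9: not dominated (best price).
#10: dominated by #4 (price 202≤426, duration 85≤100, crew size 8≤19).
#11: dominated by #8 (price 144≤384, duration 48≤51, crew size 4≤13).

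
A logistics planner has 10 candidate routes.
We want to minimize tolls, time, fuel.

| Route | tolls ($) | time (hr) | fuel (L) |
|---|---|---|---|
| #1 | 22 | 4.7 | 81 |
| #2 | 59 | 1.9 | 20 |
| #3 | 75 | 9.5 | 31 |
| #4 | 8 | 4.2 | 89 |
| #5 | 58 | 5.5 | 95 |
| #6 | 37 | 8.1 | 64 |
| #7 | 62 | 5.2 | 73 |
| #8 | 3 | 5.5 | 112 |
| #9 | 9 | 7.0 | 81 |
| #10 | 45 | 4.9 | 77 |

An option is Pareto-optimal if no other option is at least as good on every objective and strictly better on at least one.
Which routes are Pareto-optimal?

#1, #2, #4, #6, #8, #9, #10

#1: not dominated.
#2: not dominated (best time).
#3: dominated by #2 (tolls 59≤75, time 1.9≤9.5, fuel 20≤31).
#4: not dominated.
#5: dominated by #1 (tolls 22≤58, time 4.7≤5.5, fuel 81≤95).
#6: not dominated.
#7: dominated by #2 (tolls 59≤62, time 1.9≤5.2, fuel 20≤73).
#8: not dominated (best tolls).
#9: not dominated.
#10: not dominated.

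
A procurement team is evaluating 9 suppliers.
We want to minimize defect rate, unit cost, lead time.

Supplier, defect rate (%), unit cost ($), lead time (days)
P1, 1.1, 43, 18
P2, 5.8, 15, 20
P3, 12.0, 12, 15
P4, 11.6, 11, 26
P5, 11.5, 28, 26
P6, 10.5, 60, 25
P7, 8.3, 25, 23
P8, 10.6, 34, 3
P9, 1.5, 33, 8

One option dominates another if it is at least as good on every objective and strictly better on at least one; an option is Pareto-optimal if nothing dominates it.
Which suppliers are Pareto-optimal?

P1: not dominated (best defect rate).
P2: not dominated.
P3: not dominated.
P4: not dominated (best unit cost).
P5: dominated by P2 (defect rate 5.8≤11.5, unit cost 15≤28, lead time 20≤26).
P6: dominated by P1 (defect rate 1.1≤10.5, unit cost 43≤60, lead time 18≤25).
P7: dominated by P2 (defect rate 5.8≤8.3, unit cost 15≤25, lead time 20≤23).
P8: not dominated (best lead time).
P9: not dominated.

P1, P2, P3, P4, P8, P9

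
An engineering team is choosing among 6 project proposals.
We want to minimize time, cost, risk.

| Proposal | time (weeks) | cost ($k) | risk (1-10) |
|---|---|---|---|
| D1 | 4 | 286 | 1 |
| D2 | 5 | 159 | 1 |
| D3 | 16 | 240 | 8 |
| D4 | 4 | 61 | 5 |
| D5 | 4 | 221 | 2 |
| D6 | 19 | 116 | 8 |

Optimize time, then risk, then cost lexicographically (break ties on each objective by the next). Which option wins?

First minimize time: best is 4, kept {D1, D4, D5}.
Then minimize risk: best is 1, kept {D1}.

D1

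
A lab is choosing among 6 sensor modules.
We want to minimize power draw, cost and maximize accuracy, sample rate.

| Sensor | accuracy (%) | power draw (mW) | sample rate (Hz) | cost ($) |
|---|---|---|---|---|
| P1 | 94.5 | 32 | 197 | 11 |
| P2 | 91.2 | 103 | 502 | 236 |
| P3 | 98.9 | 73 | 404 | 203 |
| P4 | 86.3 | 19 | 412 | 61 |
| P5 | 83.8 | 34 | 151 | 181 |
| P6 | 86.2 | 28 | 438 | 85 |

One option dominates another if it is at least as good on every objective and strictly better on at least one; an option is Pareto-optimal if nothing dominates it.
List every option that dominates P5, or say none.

P1: accuracy 94.5≥83.8, power draw 32≤34, sample rate 197≥151, cost 11≤181 — dominates P5.
P4: accuracy 86.3≥83.8, power draw 19≤34, sample rate 412≥151, cost 61≤181 — dominates P5.
P6: accuracy 86.2≥83.8, power draw 28≤34, sample rate 438≥151, cost 85≤181 — dominates P5.
Others (P2, P3) are each worse than P5 on at least one objective.

P1, P4, P6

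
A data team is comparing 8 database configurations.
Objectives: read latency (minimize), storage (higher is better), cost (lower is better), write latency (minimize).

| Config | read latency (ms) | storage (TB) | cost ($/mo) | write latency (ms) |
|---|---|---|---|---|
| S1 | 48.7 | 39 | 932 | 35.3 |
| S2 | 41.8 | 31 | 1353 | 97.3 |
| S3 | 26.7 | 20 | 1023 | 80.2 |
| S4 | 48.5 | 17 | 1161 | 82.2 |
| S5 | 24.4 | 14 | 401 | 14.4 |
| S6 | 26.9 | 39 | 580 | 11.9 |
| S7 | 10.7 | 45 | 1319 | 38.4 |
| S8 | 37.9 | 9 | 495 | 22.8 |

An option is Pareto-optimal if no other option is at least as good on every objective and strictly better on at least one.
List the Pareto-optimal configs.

S3, S5, S6, S7

S1: dominated by S6 (read latency 26.9≤48.7, storage 39≥39, cost 580≤932, write latency 11.9≤35.3).
S2: dominated by S6 (read latency 26.9≤41.8, storage 39≥31, cost 580≤1353, write latency 11.9≤97.3).
S3: not dominated.
S4: dominated by S3 (read latency 26.7≤48.5, storage 20≥17, cost 1023≤1161, write latency 80.2≤82.2).
S5: not dominated (best cost).
S6: not dominated (best write latency).
S7: not dominated (best read latency).
S8: dominated by S5 (read latency 24.4≤37.9, storage 14≥9, cost 401≤495, write latency 14.4≤22.8).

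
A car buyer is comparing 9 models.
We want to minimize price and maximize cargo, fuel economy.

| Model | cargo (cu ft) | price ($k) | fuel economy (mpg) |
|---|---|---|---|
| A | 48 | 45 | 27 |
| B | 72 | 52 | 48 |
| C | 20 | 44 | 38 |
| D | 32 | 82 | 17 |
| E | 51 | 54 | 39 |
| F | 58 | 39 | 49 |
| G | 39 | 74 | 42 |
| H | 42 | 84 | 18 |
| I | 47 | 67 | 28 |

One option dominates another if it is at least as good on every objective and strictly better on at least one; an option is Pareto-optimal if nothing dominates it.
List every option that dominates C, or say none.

F: cargo 58≥20, price 39≤44, fuel economy 49≥38 — dominates C.
Others (A, B, D, E, G, H, I) are each worse than C on at least one objective.

F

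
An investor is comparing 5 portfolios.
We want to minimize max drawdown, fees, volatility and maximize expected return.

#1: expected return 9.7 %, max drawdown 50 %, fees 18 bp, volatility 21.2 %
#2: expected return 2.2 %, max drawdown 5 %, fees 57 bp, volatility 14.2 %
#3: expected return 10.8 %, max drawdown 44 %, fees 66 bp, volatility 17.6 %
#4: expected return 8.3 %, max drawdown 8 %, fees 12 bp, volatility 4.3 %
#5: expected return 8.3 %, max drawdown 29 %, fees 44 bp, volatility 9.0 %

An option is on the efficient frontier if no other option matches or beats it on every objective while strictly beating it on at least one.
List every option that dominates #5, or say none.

#4: expected return 8.3≥8.3, max drawdown 8≤29, fees 12≤44, volatility 4.3≤9.0 — dominates #5.
Others (#1, #2, #3) are each worse than #5 on at least one objective.

#4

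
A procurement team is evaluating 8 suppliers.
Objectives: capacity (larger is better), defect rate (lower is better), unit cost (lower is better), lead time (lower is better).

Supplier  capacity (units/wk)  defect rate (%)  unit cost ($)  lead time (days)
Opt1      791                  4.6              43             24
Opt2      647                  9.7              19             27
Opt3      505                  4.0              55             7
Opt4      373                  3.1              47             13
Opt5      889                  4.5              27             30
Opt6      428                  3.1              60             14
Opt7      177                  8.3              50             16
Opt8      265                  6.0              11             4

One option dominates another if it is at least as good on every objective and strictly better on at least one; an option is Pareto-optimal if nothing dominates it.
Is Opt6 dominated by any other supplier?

No

Opt1: worse on defect rate (4.6 vs 3.1).
Opt2: worse on defect rate (9.7 vs 3.1).
Opt3: worse on defect rate (4.0 vs 3.1).
Opt4: worse on capacity (373 vs 428).
Opt5: worse on defect rate (4.5 vs 3.1).
Opt7: worse on capacity (177 vs 428).
Opt8: worse on capacity (265 vs 428).
No option is at least as good as Opt6 on every objective and strictly better on one.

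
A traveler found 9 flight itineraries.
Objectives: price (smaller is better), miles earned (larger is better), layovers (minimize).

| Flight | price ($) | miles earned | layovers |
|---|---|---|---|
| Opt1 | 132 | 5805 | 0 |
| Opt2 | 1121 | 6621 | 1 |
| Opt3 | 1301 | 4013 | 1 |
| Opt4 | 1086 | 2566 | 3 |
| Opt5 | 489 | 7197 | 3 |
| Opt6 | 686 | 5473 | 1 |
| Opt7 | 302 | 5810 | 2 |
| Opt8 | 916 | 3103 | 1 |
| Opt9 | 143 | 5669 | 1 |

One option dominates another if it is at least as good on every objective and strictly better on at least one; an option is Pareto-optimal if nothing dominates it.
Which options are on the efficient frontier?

Opt1: not dominated (best price).
Opt2: not dominated.
Opt3: dominated by Opt1 (price 132≤1301, miles earned 5805≥4013, layovers 0≤1).
Opt4: dominated by Opt1 (price 132≤1086, miles earned 5805≥2566, layovers 0≤3).
Opt5: not dominated (best miles earned).
Opt6: dominated by Opt1 (price 132≤686, miles earned 5805≥5473, layovers 0≤1).
Opt7: not dominated.
Opt8: dominated by Opt1 (price 132≤916, miles earned 5805≥3103, layovers 0≤1).
Opt9: dominated by Opt1 (price 132≤143, miles earned 5805≥5669, layovers 0≤1).

Opt1, Opt2, Opt5, Opt7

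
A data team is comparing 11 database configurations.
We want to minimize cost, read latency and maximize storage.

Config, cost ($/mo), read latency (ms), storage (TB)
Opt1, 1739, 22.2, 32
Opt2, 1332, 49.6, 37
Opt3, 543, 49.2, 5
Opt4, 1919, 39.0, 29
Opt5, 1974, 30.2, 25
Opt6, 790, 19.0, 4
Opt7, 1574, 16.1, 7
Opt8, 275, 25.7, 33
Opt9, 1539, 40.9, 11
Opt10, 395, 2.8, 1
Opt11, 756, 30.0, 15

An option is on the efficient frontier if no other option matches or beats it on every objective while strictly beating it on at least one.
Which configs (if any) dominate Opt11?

Opt8: cost 275≤756, read latency 25.7≤30.0, storage 33≥15 — dominates Opt11.
Others (Opt1, Opt2, Opt3, Opt4, Opt5, Opt6, Opt7, Opt9, Opt10) are each worse than Opt11 on at least one objective.

Opt8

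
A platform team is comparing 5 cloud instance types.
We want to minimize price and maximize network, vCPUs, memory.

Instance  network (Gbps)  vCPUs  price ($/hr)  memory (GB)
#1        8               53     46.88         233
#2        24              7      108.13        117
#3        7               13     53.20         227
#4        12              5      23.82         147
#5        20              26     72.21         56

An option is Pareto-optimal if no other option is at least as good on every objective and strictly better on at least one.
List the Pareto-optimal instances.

#1: not dominated (best vCPUs).
#2: not dominated (best network).
#3: dominated by #1 (network 8≥7, vCPUs 53≥13, price 46.88≤53.20, memory 233≥227).
#4: not dominated (best price).
#5: not dominated.

#1, #2, #4, #5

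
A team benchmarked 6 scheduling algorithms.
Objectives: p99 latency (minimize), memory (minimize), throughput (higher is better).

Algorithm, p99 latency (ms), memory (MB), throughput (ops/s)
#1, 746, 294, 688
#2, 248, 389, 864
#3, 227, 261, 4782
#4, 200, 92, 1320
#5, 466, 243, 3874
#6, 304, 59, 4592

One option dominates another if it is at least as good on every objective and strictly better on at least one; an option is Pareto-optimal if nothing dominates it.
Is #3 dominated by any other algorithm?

No

#1: worse on p99 latency (746 vs 227).
#2: worse on p99 latency (248 vs 227).
#4: worse on throughput (1320 vs 4782).
#5: worse on p99 latency (466 vs 227).
#6: worse on p99 latency (304 vs 227).
No option is at least as good as #3 on every objective and strictly better on one.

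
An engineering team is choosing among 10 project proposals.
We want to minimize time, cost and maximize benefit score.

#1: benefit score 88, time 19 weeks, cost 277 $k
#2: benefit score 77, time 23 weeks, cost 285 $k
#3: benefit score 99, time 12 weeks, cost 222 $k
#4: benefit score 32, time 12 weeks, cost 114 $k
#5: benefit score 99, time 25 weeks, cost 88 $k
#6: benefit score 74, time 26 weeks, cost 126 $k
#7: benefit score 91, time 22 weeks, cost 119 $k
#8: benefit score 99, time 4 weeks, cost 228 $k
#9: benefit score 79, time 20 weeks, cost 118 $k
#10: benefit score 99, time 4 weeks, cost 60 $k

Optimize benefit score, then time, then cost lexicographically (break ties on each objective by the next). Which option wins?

First maximize benefit score: best is 99, kept {#3, #5, #8, #10}.
Then minimize time: best is 4, kept {#8, #10}.
Then minimize cost: best is 60, kept {#10}.

#10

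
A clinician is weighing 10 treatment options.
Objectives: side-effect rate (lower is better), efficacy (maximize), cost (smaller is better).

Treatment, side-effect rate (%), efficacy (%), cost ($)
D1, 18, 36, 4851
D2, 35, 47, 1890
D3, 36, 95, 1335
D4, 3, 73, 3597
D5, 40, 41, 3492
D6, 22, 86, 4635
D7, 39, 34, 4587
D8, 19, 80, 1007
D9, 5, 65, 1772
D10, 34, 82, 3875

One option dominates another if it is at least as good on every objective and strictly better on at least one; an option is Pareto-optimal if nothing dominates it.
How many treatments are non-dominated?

D1: dominated by D4 (side-effect rate 3≤18, efficacy 73≥36, cost 3597≤4851).
D2: dominated by D8 (side-effect rate 19≤35, efficacy 80≥47, cost 1007≤1890).
D3: not dominated (best efficacy).
D4: not dominated (best side-effect rate).
D5: dominated by D2 (side-effect rate 35≤40, efficacy 47≥41, cost 1890≤3492).
D6: not dominated.
D7: dominated by D2 (side-effect rate 35≤39, efficacy 47≥34, cost 1890≤4587).
D8: not dominated (best cost).
D9: not dominated.
D10: not dominated.
Pareto-optimal: D3, D4, D6, D8, D9, D10 → 6.

6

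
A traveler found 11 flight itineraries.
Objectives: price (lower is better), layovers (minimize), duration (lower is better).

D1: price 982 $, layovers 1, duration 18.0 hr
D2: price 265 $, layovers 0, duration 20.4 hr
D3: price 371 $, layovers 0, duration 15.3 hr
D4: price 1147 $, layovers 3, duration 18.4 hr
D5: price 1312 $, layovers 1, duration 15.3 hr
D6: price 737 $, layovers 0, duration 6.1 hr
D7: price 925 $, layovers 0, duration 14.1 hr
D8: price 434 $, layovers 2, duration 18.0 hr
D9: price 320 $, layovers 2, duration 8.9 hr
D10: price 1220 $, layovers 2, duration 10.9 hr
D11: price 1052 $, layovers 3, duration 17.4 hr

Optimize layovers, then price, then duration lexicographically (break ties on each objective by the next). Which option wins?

D2

First minimize layovers: best is 0, kept {D2, D3, D6, D7}.
Then minimize price: best is 265, kept {D2}.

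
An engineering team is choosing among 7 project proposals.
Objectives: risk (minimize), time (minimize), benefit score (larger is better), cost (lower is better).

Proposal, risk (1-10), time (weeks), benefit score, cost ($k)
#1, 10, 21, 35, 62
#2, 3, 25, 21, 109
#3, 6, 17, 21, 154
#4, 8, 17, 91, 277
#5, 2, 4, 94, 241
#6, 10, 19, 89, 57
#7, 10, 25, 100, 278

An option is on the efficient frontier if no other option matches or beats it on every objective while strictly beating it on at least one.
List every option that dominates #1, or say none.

#6

#6: risk 10≤10, time 19≤21, benefit score 89≥35, cost 57≤62 — dominates #1.
Others (#2, #3, #4, #5, #7) are each worse than #1 on at least one objective.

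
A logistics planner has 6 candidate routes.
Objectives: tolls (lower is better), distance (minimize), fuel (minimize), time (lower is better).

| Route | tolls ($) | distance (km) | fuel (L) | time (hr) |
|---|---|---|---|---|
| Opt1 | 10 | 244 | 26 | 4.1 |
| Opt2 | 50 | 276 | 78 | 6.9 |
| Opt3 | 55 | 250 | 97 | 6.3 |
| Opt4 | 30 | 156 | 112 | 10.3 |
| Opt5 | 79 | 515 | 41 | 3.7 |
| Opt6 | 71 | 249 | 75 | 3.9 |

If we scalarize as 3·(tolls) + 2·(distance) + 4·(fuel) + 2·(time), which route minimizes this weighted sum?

Opt1: 3·10 + 2·244 + 4·26 + 2·4.1 = 630.2
Opt2: 3·50 + 2·276 + 4·78 + 2·6.9 = 1027.8
Opt3: 3·55 + 2·250 + 4·97 + 2·6.3 = 1065.6
Opt4: 3·30 + 2·156 + 4·112 + 2·10.3 = 870.6
Opt5: 3·79 + 2·515 + 4·41 + 2·3.7 = 1438.4
Opt6: 3·71 + 2·249 + 4·75 + 2·3.9 = 1018.8
Lowest: Opt1 at 630.2.

Opt1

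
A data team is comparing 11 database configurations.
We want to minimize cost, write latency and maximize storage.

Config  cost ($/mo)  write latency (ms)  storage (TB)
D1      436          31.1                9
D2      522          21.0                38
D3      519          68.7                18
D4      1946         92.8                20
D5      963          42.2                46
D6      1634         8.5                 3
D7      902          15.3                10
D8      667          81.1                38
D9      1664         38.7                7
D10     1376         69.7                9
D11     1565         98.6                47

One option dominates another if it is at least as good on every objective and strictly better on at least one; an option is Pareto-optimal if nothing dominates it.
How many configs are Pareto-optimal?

7

D1: not dominated (best cost).
D2: not dominated.
D3: not dominated.
D4: dominated by D2 (cost 522≤1946, write latency 21.0≤92.8, storage 38≥20).
D5: not dominated.
D6: not dominated (best write latency).
D7: not dominated.
D8: dominated by D2 (cost 522≤667, write latency 21.0≤81.1, storage 38≥38).
D9: dominated by D1 (cost 436≤1664, write latency 31.1≤38.7, storage 9≥7).
D10: dominated by D1 (cost 436≤1376, write latency 31.1≤69.7, storage 9≥9).
D11: not dominated (best storage).
Pareto-optimal: D1, D2, D3, D5, D6, D7, D11 → 7.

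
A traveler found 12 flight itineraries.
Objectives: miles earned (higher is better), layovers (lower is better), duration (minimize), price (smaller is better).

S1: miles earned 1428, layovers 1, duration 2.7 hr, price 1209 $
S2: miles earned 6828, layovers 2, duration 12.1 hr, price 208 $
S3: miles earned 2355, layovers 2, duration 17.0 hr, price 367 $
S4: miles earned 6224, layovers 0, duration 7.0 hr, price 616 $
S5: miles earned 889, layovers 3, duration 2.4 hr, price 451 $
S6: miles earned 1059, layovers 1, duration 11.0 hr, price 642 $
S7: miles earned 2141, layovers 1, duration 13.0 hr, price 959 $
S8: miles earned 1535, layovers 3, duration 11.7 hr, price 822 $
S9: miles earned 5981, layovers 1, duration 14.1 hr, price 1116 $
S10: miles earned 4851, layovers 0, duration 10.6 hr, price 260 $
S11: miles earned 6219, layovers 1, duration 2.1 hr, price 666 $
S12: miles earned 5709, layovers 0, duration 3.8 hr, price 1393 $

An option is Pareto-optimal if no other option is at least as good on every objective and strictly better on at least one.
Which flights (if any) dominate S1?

S11: miles earned 6219≥1428, layovers 1≤1, duration 2.1≤2.7, price 666≤1209 — dominates S1.
Others (S2, S3, S4, S5, S6, S7, S8, S9, S10, S12) are each worse than S1 on at least one objective.

S11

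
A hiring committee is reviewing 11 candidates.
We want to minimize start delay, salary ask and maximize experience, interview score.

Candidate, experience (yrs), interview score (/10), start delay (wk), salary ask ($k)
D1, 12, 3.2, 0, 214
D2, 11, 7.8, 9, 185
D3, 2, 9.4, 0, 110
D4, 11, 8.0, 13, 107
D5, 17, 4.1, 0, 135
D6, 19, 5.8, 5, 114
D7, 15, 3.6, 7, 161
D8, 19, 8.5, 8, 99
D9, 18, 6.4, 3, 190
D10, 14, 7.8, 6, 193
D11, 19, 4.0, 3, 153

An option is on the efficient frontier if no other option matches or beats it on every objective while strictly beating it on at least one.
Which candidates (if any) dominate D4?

D8

D8: experience 19≥11, interview score 8.5≥8.0, start delay 8≤13, salary ask 99≤107 — dominates D4.
Others (D1, D2, D3, D5, D6, D7, D9, D10, D11) are each worse than D4 on at least one objective.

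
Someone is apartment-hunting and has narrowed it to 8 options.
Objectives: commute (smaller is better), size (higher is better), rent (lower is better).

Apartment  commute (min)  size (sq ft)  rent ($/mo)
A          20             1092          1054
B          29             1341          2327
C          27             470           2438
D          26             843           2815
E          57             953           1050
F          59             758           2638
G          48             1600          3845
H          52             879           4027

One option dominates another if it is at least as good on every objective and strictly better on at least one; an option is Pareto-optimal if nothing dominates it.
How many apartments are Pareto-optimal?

4

A: not dominated (best commute).
B: not dominated.
C: dominated by A (commute 20≤27, size 1092≥470, rent 1054≤2438).
D: dominated by A (commute 20≤26, size 1092≥843, rent 1054≤2815).
E: not dominated (best rent).
F: dominated by A (commute 20≤59, size 1092≥758, rent 1054≤2638).
G: not dominated (best size).
H: dominated by A (commute 20≤52, size 1092≥879, rent 1054≤4027).
Pareto-optimal: A, B, E, G → 4.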